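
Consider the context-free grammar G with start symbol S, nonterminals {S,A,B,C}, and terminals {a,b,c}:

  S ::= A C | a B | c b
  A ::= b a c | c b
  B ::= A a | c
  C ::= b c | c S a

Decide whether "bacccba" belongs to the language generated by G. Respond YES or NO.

CNF form of G:
  S -> A C | T1 B | T2 T0
  A -> T0 X3 | T2 T0
  B -> A T1 | c
  C -> T0 T2 | T2 X4
  T0 -> b
  T1 -> a
  T2 -> c
  X3 -> T1 T2
  X4 -> S T1

CYK table (by increasing span):
  [0..0]={T0}  "b"  orig:{}
  [1..1]={T1}  "a"  orig:{}
  [2..2]={B,T2}  "c"  orig:{B}
  [3..3]={B,T2}  "c"  orig:{B}
  [4..4]={B,T2}  "c"  orig:{B}
  [5..5]={T0}  "b"  orig:{}
  [6..6]={T1}  "a"  orig:{}
  [0..1]=∅  "ba"
  [1..2]={S,X3}  "ac"  orig:{S}
  [2..3]=∅  "cc"
  [3..4]=∅  "cc"
  [4..5]={A,S}  "cb"
  [5..6]=∅  "ba"
  [0..2]={A}  "bac"
  [1..3]=∅  "acc"
  [2..4]=∅  "ccc"
  [3..5]=∅  "ccb"
  [4..6]={B,X4}  "cba"  orig:{B}
  [0..3]=∅  "bacc"
  [1..4]=∅  "accc"
  [2..5]=∅  "cccb"
  [3..6]={C}  "ccba"
  [0..4]=∅  "baccc"
  [1..5]=∅  "acccb"
  [2..6]=∅  "cccba"
  [0..5]=∅  "bacccb"
  [1..6]=∅  "acccba"
  [0..6]={S}  "bacccba"

S ∈ T[0,6] ⇒ YES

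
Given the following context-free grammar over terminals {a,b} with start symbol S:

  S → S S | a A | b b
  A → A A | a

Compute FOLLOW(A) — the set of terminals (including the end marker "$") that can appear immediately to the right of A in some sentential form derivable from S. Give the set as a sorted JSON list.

Compute FIRST by fixpoint:
pass 1:
  A via A→a: +{a}
  S via S→a A: +{a}
  S via S→b b: +{b}
  S: {a,b}  A: {a}
pass 2: (no change)
  S: {a,b}  A: {a}

Compute FOLLOW by fixpoint:
FOLLOW(S) := {$}
round 1:
  A→A A: FOLLOW(A) ⊇ FIRST(A) = {a}; new: +{a}
  S→S S: FOLLOW(S) ⊇ FIRST(S) = {a,b}; new: +{a,b}
  S→a A: FOLLOW(A) ⊇ FOLLOW(S) ⊇ {$,a,b}; new: +{$,b}
  FOLLOW[S]={$,a,b}  FOLLOW[A]={$,a,b}
round 2: (no change)
  FOLLOW[S]={$,a,b}  FOLLOW[A]={$,a,b}

FOLLOW(A) = ["$", "a", "b"]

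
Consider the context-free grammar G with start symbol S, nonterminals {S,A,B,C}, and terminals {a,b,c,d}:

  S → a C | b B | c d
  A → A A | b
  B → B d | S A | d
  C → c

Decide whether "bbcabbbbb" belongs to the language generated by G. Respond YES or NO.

Convert to CNF:
  S -> T1 C | T2 B | T3 T0
  A -> A A | b
  B -> B T0 | S A | d
  C -> c
  T0 -> d
  T1 -> a
  T2 -> b
  T3 -> c

CYK table (by increasing span):
  cell(0,0) b: {A,T2}  orig:{A}
  cell(1,1) b: {A,T2}  orig:{A}
  cell(2,2) c: {C,T3}  orig:{C}
  cell(3,3) a: {T1}  orig:{}
  cell(4,4) b: {A,T2}  orig:{A}
  cell(5,5) b: {A,T2}  orig:{A}
  cell(6,6) b: {A,T2}  orig:{A}
  cell(7,7) b: {A,T2}  orig:{A}
  cell(8,8) b: {A,T2}  orig:{A}
  cell(0,1) bb: {A}
  cell(1,2) bc: ∅
  cell(2,3) ca: ∅
  cell(3,4) ab: ∅
  cell(4,5) bb: {A}
  cell(5,6) bb: {A}
  cell(6,7) bb: {A}
  cell(7,8) bb: {A}
  cell(0,2) bbc: ∅
  cell(1,3) bca: ∅
  cell(2,4) cab: ∅
  cell(3,5) abb: ∅
  cell(4,6) bbb: {A}
  cell(5,7) bbb: {A}
  cell(6,8) bbb: {A}
  cell(0,3) bbca: ∅
  cell(1,4) bcab: ∅
  cell(2,5) cabb: ∅
  cell(3,6) abbb: ∅
  cell(4,7) bbbb: {A}
  cell(5,8) bbbb: {A}
  cell(0,4) bbcab: ∅
  cell(1,5) bcabb: ∅
  cell(2,6) cabbb: ∅
  cell(3,7) abbbb: ∅
  cell(4,8) bbbbb: {A}
  cell(0,5) bbcabb: ∅
  cell(1,6) bcabbb: ∅
  cell(2,7) cabbbb: ∅
  cell(3,8) abbbbb: ∅
  cell(0,6) bbcabbb: ∅
  cell(1,7) bcabbbb: ∅
  cell(2,8) cabbbbb: ∅
  cell(0,7) bbcabbbb: ∅
  cell(1,8) bcabbbbb: ∅
  cell(0,8) bbcabbbbb: ∅

S ∉ T[0,8] ⇒ NO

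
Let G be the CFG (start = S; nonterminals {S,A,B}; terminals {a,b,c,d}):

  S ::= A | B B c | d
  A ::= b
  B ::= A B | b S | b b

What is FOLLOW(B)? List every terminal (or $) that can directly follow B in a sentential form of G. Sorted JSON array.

Compute FIRST by fixpoint:
round 1:
  A via A→b: +{b}
  B via B→A B: +{b}
  S via S→A: +{b}
  S via S→d: +{d}
  FIRST(S)={b,d}  FIRST(A)={b}  FIRST(B)={b}
round 2: (stable)
  FIRST(S)={b,d}  FIRST(A)={b}  FIRST(B)={b}

FOLLOW iteration:
seed FOLLOW(S) with $
[1]
  B→A B: FOLLOW(A) ⊇ FIRST(B) = {b}; new: +{b}
  S→A: FOLLOW(A) ⊇ FOLLOW(S) ⊇ {$}; new: +{$}
  S→B B c: FOLLOW(B) ⊇ FIRST(B) = {b}; new: +{b}
  S→B B c: FOLLOW(B) ⊇ FIRST(c) = {c}; new: +{c}
  S: {$}  A: {$,b}  B: {b,c}
[2]
  B→b S: FOLLOW(S) ⊇ FOLLOW(B) ⊇ {b,c}; new: +{b,c}
  S→A: FOLLOW(A) ⊇ FOLLOW(S) ⊇ {$,b,c}; new: +{c}
  S: {$,b,c}  A: {$,b,c}  B: {b,c}
[3] done
  S: {$,b,c}  A: {$,b,c}  B: {b,c}

FOLLOW(B) = ["b", "c"]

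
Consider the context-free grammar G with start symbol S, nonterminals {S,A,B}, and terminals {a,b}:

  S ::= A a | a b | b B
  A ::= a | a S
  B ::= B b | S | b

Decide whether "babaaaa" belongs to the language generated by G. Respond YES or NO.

CNF form of G:
  S -> A T0 | T0 T1 | T1 B
  A -> T0 S | a
  B -> A T0 | B T1 | T0 T1 | T1 B | b
  T0 -> a
  T1 -> b

CYK table (by increasing span):
  T[0,0] 'b' = {B,T1}  orig:{B}
  T[1,1] 'a' = {A,T0}  orig:{A}
  T[2,2] 'b' = {B,T1}  orig:{B}
  T[3,3] 'a' = {A,T0}  orig:{A}
  T[4,4] 'a' = {A,T0}  orig:{A}
  T[5,5] 'a' = {A,T0}  orig:{A}
  T[6,6] 'a' = {A,T0}  orig:{A}
  T[0,1] 'ba' = ∅
  T[1,2] 'ab' = {B,S}
  T[2,3] 'ba' = ∅
  T[3,4] 'aa' = {B,S}
  T[4,5] 'aa' = {B,S}
  T[5,6] 'aa' = {B,S}
  T[0,2] 'bab' = {B,S}
  T[1,3] 'aba' = ∅
  T[2,4] 'baa' = {B,S}
  T[3,5] 'aaa' = {A}
  T[4,6] 'aaa' = {A}
  T[0,3] 'baba' = ∅
  T[1,4] 'abaa' = {A}
  T[2,5] 'baaa' = ∅
  T[3,6] 'aaaa' = {B,S}
  T[0,4] 'babaa' = ∅
  T[1,5] 'abaaa' = {B,S}
  T[2,6] 'baaaa' = {B,S}
  T[0,5] 'babaaa' = {B,S}
  T[1,6] 'abaaaa' = {A}
  T[0,6] 'babaaaa' = ∅

S ∉ T[0,6] ⇒ NO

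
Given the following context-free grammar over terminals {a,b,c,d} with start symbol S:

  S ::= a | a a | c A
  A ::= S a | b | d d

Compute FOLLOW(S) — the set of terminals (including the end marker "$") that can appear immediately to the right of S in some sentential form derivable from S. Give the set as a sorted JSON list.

FIRST iteration:
[1]
  A via A→b: +{b}
  A via A→d d: +{d}
  S via S→a: +{a}
  S via S→c A: +{c}
  FIRST[S]={a,c}  FIRST[A]={b,d}
[2]
  A via A→S a: +{a,c}
  FIRST[S]={a,c}  FIRST[A]={a,b,c,d}
[3] — fixpoint
  FIRST[S]={a,c}  FIRST[A]={a,b,c,d}

Compute FOLLOW by fixpoint:
seed FOLLOW(S) with $
iter 1:
  A→S a: FOLLOW(S) ⊇ FIRST(a) = {a}; new: +{a}
  S→c A: FOLLOW(A) ⊇ FOLLOW(S) ⊇ {$,a}; new: +{$,a}
  FOLLOW[S]={$,a}  FOLLOW[A]={$,a}
iter 2: (stable)
  FOLLOW[S]={$,a}  FOLLOW[A]={$,a}

FOLLOW(S) = ["$", "a"]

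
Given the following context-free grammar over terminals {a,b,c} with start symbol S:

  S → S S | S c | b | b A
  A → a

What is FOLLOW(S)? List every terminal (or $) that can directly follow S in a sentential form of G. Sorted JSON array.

FIRST iteration:
pass 1:
  A via A→a: +{a}
  S via S→b: +{b}
  FIRST(S)={b}  FIRST(A)={a}
pass 2: — fixpoint
  FIRST(S)={b}  FIRST(A)={a}

FOLLOW sets:
initialize: $ ∈ FOLLOW(S)
pass 1:
  S→S S: FOLLOW(S) ⊇ FIRST(S) = {b}; new: +{b}
  S→S c: FOLLOW(S) ⊇ FIRST(c) = {c}; new: +{c}
  S→b A: FOLLOW(A) ⊇ FOLLOW(S) ⊇ {$,b,c}; new: +{$,b,c}
  FOLLOW[S]={$,b,c}  FOLLOW[A]={$,b,c}
pass 2: done
  FOLLOW[S]={$,b,c}  FOLLOW[A]={$,b,c}

FOLLOW(S) = ["$", "b", "c"]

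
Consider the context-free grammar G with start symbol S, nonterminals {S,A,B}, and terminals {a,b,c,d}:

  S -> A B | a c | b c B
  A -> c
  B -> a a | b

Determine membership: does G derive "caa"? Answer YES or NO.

CNF form of G:
  S -> A B | T0 T1 | T2 X3
  A -> c
  B -> T0 T0 | b
  T0 -> a
  T1 -> c
  T2 -> b
  X3 -> T1 B

CYK fill:
  [0..0]={A,T1}  "c"  orig:{A}
  [1..1]={T0}  "a"  orig:{}
  [2..2]={T0}  "a"  orig:{}
  [0..1]=∅  "ca"
  [1..2]={B}  "aa"
  [0..2]={S,X3}  "caa"  orig:{S}

S ∈ T[0,2] ⇒ YES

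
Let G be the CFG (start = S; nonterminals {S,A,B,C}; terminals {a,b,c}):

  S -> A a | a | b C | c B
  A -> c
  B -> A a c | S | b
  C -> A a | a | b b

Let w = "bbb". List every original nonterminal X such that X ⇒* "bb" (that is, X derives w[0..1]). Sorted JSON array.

Convert to CNF:
  S -> A T0 | T1 B | T2 C | a
  A -> c
  B -> A T0 | A X3 | T1 B | T2 C | a | b
  C -> A T0 | T2 T2 | a
  T0 -> a
  T1 -> c
  T2 -> b
  X3 -> T0 T1

Fill CYK table bottom-up (cells [i..j] with 0 ≤ i ≤ j ≤ 1 only):
  [0..0]={B,T2}  "b"  orig:{B}
  [1..1]={B,T2}  "b"  orig:{B}
  [0..1]={C}  "bb"

Original NTs in T[0,1] deriving "bb": ["C"]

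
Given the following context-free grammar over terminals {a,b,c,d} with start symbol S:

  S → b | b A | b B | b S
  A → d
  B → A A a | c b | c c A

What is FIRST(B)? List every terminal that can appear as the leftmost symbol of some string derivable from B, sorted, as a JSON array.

FIRST iteration:
round 1:
  A via A→d: +{d}
  B via B→A A a: +{d}
  B via B→c b: +{c}
  S via S→b: +{b}
  FIRST(S)={b}  FIRST(A)={d}  FIRST(B)={c,d}
round 2: — fixpoint
  FIRST(S)={b}  FIRST(A)={d}  FIRST(B)={c,d}

FIRST(B) = ["c", "d"]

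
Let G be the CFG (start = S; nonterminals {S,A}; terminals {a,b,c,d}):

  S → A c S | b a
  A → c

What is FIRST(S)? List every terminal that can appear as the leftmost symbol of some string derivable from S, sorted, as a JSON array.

FIRST iteration:
iter 1:
  A via A→c: +{c}
  S via S→A c S: +{c}
  S via S→b a: +{b}
  FIRST(S)={b,c}  FIRST(A)={c}
iter 2: — fixpoint
  FIRST(S)={b,c}  FIRST(A)={c}

FIRST(S) = ["b", "c"]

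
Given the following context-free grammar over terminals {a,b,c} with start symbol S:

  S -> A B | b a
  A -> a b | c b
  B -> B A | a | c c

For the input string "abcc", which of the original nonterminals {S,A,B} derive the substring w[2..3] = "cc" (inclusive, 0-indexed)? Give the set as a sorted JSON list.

Convert to CNF:
  S -> A B | T1 T0
  A -> T0 T1 | T2 T1
  B -> B A | T2 T2 | a
  T0 -> a
  T1 -> b
  T2 -> c

CYK table (by increasing span) (cells [i..j] with 2 ≤ i ≤ j ≤ 3 only):
  [2..2]={T2}  "c"  orig:{}
  [3..3]={T2}  "c"  orig:{}
  [2..3]={B}  "cc"

Original NTs in T[2,3] deriving "cc": ["B"]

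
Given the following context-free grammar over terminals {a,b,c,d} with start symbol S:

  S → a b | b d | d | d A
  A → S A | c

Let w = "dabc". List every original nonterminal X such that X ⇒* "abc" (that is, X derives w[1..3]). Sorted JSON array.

Convert to CNF:
  S -> T0 T1 | T1 T2 | T2 A | d
  A -> S A | c
  T0 -> a
  T1 -> b
  T2 -> d

CYK table (by increasing span) — only the sub-triangle for w[1..3]:
  [1..1]={T0}  "a"  orig:{}
  [2..2]={T1}  "b"  orig:{}
  [3..3]={A}  "c"
  [1..2]={S}  "ab"
  [2..3]=∅  "bc"
  [1..3]={A}  "abc"

Original NTs in T[1,3] deriving "abc": ["A"]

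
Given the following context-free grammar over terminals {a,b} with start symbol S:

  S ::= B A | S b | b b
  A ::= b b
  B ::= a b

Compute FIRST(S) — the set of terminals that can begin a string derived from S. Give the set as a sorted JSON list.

FIRST sets, iterate to fixpoint:
[1]
  A via A→b b: +{b}
  B via B→a b: +{a}
  S via S→B A: +{a}
  S via S→b b: +{b}
  FIRST(S)={a,b}  FIRST(A)={b}  FIRST(B)={a}
[2] (stable)
  FIRST(S)={a,b}  FIRST(A)={b}  FIRST(B)={a}

FIRST(S) = ["a", "b"]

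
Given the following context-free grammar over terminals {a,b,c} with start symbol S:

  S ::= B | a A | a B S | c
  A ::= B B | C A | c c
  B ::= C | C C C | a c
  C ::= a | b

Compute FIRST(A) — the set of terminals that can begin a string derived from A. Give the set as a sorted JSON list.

FIRST sets, iterate to fixpoint:
iter 1:
  A via A→c c: +{c}
  B via B→a c: +{a}
  C via C→a: +{a}
  C via C→b: +{b}
  S via S→B: +{a}
  S via S→c: +{c}
  FIRST[S]={a,c}  FIRST[A]={c}  FIRST[B]={a}  FIRST[C]={a,b}
iter 2:
  A via A→B B: +{a}
  A via A→C A: +{b}
  B via B→C: +{b}
  S via S→B: +{b}
  FIRST[S]={a,b,c}  FIRST[A]={a,b,c}  FIRST[B]={a,b}  FIRST[C]={a,b}
iter 3: — fixpoint
  FIRST[S]={a,b,c}  FIRST[A]={a,b,c}  FIRST[B]={a,b}  FIRST[C]={a,b}

FIRST(A) = ["a", "b", "c"]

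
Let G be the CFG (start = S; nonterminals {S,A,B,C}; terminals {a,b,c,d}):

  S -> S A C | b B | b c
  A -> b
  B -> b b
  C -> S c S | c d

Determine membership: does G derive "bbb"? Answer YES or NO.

Convert to CNF:
  S -> S X4 | T0 B | T0 T1
  A -> b
  B -> T0 T0
  C -> S X3 | T1 T2
  T0 -> b
  T1 -> c
  T2 -> d
  X3 -> T1 S
  X4 -> A C

CYK fill:
  T[0,0] 'b' = {A,T0}  orig:{A}
  T[1,1] 'b' = {A,T0}  orig:{A}
  T[2,2] 'b' = {A,T0}  orig:{A}
  T[0,1] 'bb' = {B}
  T[1,2] 'bb' = {B}
  T[0,2] 'bbb' = {S}

S ∈ T[0,2] ⇒ YES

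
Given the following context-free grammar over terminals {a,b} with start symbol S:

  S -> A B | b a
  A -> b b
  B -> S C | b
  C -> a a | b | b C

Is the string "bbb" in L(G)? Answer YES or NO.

Convert to CNF:
  S -> A B | T0 T1
  A -> T0 T0
  B -> S C | b
  C -> T0 C | T1 T1 | b
  T0 -> b
  T1 -> a

CYK table (by increasing span):
  cell(0,0) b: {B,C,T0}  orig:{B,C}
  cell(1,1) b: {B,C,T0}  orig:{B,C}
  cell(2,2) b: {B,C,T0}  orig:{B,C}
  cell(0,1) bb: {A,C}
  cell(1,2) bb: {A,C}
  cell(0,2) bbb: {C,S}

S ∈ T[0,2] ⇒ YES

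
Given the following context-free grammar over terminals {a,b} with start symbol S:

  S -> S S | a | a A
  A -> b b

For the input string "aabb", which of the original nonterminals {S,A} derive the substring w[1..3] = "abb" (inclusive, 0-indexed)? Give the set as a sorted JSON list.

CNF form of G:
  S -> S S | T1 A | a
  A -> T0 T0
  T0 -> b
  T1 -> a

CYK table (by increasing span) — only the sub-triangle for w[1..3]:
  cell(1,1) a: {S,T1}  orig:{S}
  cell(2,2) b: {T0}  orig:{}
  cell(3,3) b: {T0}  orig:{}
  cell(1,2) ab: ∅
  cell(2,3) bb: {A}
  cell(1,3) abb: {S}

Original NTs in T[1,3] deriving "abb": ["S"]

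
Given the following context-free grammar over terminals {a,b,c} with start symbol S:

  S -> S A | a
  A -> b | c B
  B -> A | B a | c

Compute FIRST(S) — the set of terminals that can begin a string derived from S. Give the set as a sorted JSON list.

FIRST sets, iterate to fixpoint:
round 1:
  A via A→b: +{b}
  A via A→c B: +{c}
  B via B→A: +{b,c}
  S via S→a: +{a}
  S: {a}  A: {b,c}  B: {b,c}
round 2: (stable)
  S: {a}  A: {b,c}  B: {b,c}

FIRST(S) = ["a"]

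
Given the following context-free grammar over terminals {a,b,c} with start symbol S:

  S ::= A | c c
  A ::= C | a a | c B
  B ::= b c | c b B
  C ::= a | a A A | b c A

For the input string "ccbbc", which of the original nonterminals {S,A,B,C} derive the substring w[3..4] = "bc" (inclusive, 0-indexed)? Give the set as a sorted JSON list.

Convert to CNF:
  S -> T0 T0 | T0 X8 | T1 X9 | T2 B | T2 T2 | a
  A -> T0 T0 | T0 X3 | T1 X4 | T2 B | a
  B -> T1 T2 | T2 X5
  C -> T0 X6 | T1 X7 | a
  T0 -> a
  T1 -> b
  T2 -> c
  X3 -> A A
  X4 -> T2 A
  X5 -> T1 B
  X6 -> A A
  X7 -> T2 A
  X8 -> A A
  X9 -> T2 A

CYK table (by increasing span), restricted to cells inside w[3..4]:
  cell(3,3) b: {T1}  orig:{}
  cell(4,4) c: {T2}  orig:{}
  cell(3,4) bc: {B}

Original NTs in T[3,4] deriving "bc": ["B"]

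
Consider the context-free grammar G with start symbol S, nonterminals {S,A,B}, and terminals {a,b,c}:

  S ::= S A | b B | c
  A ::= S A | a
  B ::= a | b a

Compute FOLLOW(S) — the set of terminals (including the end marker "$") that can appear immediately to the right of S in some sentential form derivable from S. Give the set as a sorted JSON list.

FIRST iteration:
round 1:
  A via A→a: +{a}
  B via B→a: +{a}
  B via B→b a: +{b}
  S via S→b B: +{b}
  S via S→c: +{c}
  FIRST(S)={b,c}  FIRST(A)={a}  FIRST(B)={a,b}
round 2:
  A via A→S A: +{b,c}
  FIRST(S)={b,c}  FIRST(A)={a,b,c}  FIRST(B)={a,b}
round 3: — fixpoint
  FIRST(S)={b,c}  FIRST(A)={a,b,c}  FIRST(B)={a,b}

FOLLOW iteration:
FOLLOW(S) := {$}
round 1:
  A→S A: FOLLOW(S) ⊇ FIRST(A) = {a,b,c}; new: +{a,b,c}
  S→S A: FOLLOW(A) ⊇ FOLLOW(S) ⊇ {$,a,b,c}; new: +{$,a,b,c}
  S→b B: FOLLOW(B) ⊇ FOLLOW(S) ⊇ {$,a,b,c}; new: +{$,a,b,c}
  S: {$,a,b,c}  A: {$,a,b,c}  B: {$,a,b,c}
round 2: (no change)
  S: {$,a,b,c}  A: {$,a,b,c}  B: {$,a,b,c}

FOLLOW(S) = ["$", "a", "b", "c"]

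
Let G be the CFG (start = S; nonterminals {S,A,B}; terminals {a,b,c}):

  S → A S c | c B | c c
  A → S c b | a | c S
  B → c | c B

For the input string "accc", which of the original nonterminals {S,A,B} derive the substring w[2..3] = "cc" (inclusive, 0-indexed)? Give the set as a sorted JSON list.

Convert to CNF:
  S -> A X3 | T0 B | T0 T0
  A -> S X2 | T0 S | a
  B -> T0 B | c
  T0 -> c
  T1 -> b
  X2 -> T0 T1
  X3 -> S T0

CYK table (by increasing span) — only the sub-triangle for w[2..3]:
  cell(2,2) c: {B,T0}  orig:{B}
  cell(3,3) c: {B,T0}  orig:{B}
  cell(2,3) cc: {B,S}

Original NTs in T[2,3] deriving "cc": ["B", "S"]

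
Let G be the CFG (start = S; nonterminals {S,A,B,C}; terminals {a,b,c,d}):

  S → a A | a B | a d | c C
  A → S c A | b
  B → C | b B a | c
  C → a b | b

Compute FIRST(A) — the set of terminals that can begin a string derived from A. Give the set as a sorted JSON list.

FIRST iteration:
pass 1:
  A via A→b: +{b}
  B via B→b B a: +{b}
  B via B→c: +{c}
  C via C→a b: +{a}
  C via C→b: +{b}
  S via S→a A: +{a}
  S via S→c C: +{c}
  S: {a,c}  A: {b}  B: {b,c}  C: {a,b}
pass 2:
  A via A→S c A: +{a,c}
  B via B→C: +{a}
  S: {a,c}  A: {a,b,c}  B: {a,b,c}  C: {a,b}
pass 3: (no change)
  S: {a,c}  A: {a,b,c}  B: {a,b,c}  C: {a,b}

FIRST(A) = ["a", "b", "c"]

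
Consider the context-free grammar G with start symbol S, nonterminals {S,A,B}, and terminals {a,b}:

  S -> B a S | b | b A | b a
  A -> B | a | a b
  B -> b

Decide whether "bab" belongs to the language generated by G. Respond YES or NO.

Convert to CNF:
  S -> B X2 | T1 A | T1 T0 | b
  A -> T0 T1 | a | b
  B -> b
  T0 -> a
  T1 -> b
  X2 -> T0 S

CYK table (by increasing span):
  [0..0]={A,B,S,T1}  "b"  orig:{A,B,S}
  [1..1]={A,T0}  "a"  orig:{A}
  [2..2]={A,B,S,T1}  "b"  orig:{A,B,S}
  [0..1]={S}  "ba"
  [1..2]={A,X2}  "ab"  orig:{A}
  [0..2]={S}  "bab"

S ∈ T[0,2] ⇒ YES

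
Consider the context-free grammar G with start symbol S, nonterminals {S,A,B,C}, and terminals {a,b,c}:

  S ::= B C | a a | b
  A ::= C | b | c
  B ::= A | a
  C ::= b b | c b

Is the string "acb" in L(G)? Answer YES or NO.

Convert to CNF:
  S -> B C | T2 T2 | b
  A -> T0 T0 | T1 T0 | b | c
  B -> T0 T0 | T1 T0 | a | b | c
  C -> T0 T0 | T1 T0
  T0 -> b
  T1 -> c
  T2 -> a

CYK fill:
  [0..0]={B,T2}  "a"  orig:{B}
  [1..1]={A,B,T1}  "c"  orig:{A,B}
  [2..2]={A,B,S,T0}  "b"  orig:{A,B,S}
  [0..1]=∅  "ac"
  [1..2]={A,B,C}  "cb"
  [0..2]={S}  "acb"

S ∈ T[0,2] ⇒ YES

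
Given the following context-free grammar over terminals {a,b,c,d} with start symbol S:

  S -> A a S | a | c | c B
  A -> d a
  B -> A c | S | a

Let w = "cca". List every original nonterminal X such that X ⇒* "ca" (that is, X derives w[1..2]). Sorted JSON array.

CNF form of G:
  S -> A X4 | T2 B | a | c
  A -> T0 T1
  B -> A T2 | A X3 | T2 B | a | c
  T0 -> d
  T1 -> a
  T2 -> c
  X3 -> T1 S
  X4 -> T1 S

Fill CYK table bottom-up — only the sub-triangle for w[1..2]:
  [1..1]={B,S,T2}  "c"  orig:{B,S}
  [2..2]={B,S,T1}  "a"  orig:{B,S}
  [1..2]={B,S}  "ca"

Original NTs in T[1,2] deriving "ca": ["B", "S"]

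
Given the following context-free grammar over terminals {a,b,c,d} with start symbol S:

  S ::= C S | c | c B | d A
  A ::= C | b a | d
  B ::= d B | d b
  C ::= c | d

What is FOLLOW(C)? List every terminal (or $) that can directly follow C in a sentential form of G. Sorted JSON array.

Compute FIRST by fixpoint:
iter 1:
  A via A→b a: +{b}
  A via A→d: +{d}
  B via B→d B: +{d}
  C via C→c: +{c}
  C via C→d: +{d}
  S via S→C S: +{c,d}
  FIRST(S)={c,d}  FIRST(A)={b,d}  FIRST(B)={d}  FIRST(C)={c,d}
iter 2:
  A via A→C: +{c}
  FIRST(S)={c,d}  FIRST(A)={b,c,d}  FIRST(B)={d}  FIRST(C)={c,d}
iter 3: — fixpoint
  FIRST(S)={c,d}  FIRST(A)={b,c,d}  FIRST(B)={d}  FIRST(C)={c,d}

FOLLOW sets:
initialize: $ ∈ FOLLOW(S)
pass 1:
  S→C S: FOLLOW(C) ⊇ FIRST(S) = {c,d}; new: +{c,d}
  S→c B: FOLLOW(B) ⊇ FOLLOW(S) ⊇ {$}; new: +{$}
  S→d A: FOLLOW(A) ⊇ FOLLOW(S) ⊇ {$}; new: +{$}
  FOLLOW(S)={$}  FOLLOW(A)={$}  FOLLOW(B)={$}  FOLLOW(C)={c,d}
pass 2:
  A→C: FOLLOW(C) ⊇ FOLLOW(A) ⊇ {$}; new: +{$}
  FOLLOW(S)={$}  FOLLOW(A)={$}  FOLLOW(B)={$}  FOLLOW(C)={$,c,d}
pass 3: done
  FOLLOW(S)={$}  FOLLOW(A)={$}  FOLLOW(B)={$}  FOLLOW(C)={$,c,d}

FOLLOW(C) = ["$", "c", "d"]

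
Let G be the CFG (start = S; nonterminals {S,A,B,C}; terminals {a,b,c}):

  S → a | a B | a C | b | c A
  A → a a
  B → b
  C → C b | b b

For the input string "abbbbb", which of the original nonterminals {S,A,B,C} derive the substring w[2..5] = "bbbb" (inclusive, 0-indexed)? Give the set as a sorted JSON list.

CNF form of G:
  S -> T0 B | T0 C | T2 A | a | b
  A -> T0 T0
  B -> b
  C -> C T1 | T1 T1
  T0 -> a
  T1 -> b
  T2 -> c

Fill CYK table bottom-up, restricted to cells inside w[2..5]:
  cell(2,2) b: {B,S,T1}  orig:{B,S}
  cell(3,3) b: {B,S,T1}  orig:{B,S}
  cell(4,4) b: {B,S,T1}  orig:{B,S}
  cell(5,5) b: {B,S,T1}  orig:{B,S}
  cell(2,3) bb: {C}
  cell(3,4) bb: {C}
  cell(4,5) bb: {C}
  cell(2,4) bbb: {C}
  cell(3,5) bbb: {C}
  cell(2,5) bbbb: {C}

Original NTs in T[2,5] deriving "bbbb": ["C"]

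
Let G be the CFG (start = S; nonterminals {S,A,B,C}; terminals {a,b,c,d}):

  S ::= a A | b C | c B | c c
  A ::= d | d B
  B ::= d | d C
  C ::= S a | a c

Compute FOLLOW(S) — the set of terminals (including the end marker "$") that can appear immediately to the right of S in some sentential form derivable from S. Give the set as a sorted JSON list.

Compute FIRST by fixpoint:
[1]
  A via A→d: +{d}
  B via B→d: +{d}
  C via C→a c: +{a}
  S via S→a A: +{a}
  S via S→b C: +{b}
  S via S→c B: +{c}
  FIRST[S]={a,b,c}  FIRST[A]={d}  FIRST[B]={d}  FIRST[C]={a}
[2]
  C via C→S a: +{b,c}
  FIRST[S]={a,b,c}  FIRST[A]={d}  FIRST[B]={d}  FIRST[C]={a,b,c}
[3] — fixpoint
  FIRST[S]={a,b,c}  FIRST[A]={d}  FIRST[B]={d}  FIRST[C]={a,b,c}

FOLLOW iteration:
FOLLOW(S) := {$}
pass 1:
  C→S a: FOLLOW(S) ⊇ FIRST(a) = {a}; new: +{a}
  S→a A: FOLLOW(A) ⊇ FOLLOW(S) ⊇ {$,a}; new: +{$,a}
  S→b C: FOLLOW(C) ⊇ FOLLOW(S) ⊇ {$,a}; new: +{$,a}
  S→c B: FOLLOW(B) ⊇ FOLLOW(S) ⊇ {$,a}; new: +{$,a}
  S: {$,a}  A: {$,a}  B: {$,a}  C: {$,a}
pass 2: done
  S: {$,a}  A: {$,a}  B: {$,a}  C: {$,a}

FOLLOW(S) = ["$", "a"]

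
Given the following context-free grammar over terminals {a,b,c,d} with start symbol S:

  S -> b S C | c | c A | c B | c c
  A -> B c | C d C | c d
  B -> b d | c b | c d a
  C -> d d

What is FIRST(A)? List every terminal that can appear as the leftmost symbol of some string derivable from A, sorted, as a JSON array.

FIRST sets, iterate to fixpoint:
round 1:
  A via A→c d: +{c}
  B via B→b d: +{b}
  B via B→c b: +{c}
  C via C→d d: +{d}
  S via S→b S C: +{b}
  S via S→c: +{c}
  S: {b,c}  A: {c}  B: {b,c}  C: {d}
round 2:
  A via A→B c: +{b}
  A via A→C d C: +{d}
  S: {b,c}  A: {b,c,d}  B: {b,c}  C: {d}
round 3: (stable)
  S: {b,c}  A: {b,c,d}  B: {b,c}  C: {d}

FIRST(A) = ["b", "c", "d"]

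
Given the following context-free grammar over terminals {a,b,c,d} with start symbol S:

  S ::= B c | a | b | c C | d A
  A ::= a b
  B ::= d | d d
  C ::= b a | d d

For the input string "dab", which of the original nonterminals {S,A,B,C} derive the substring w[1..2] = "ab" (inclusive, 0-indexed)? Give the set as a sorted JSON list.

Convert to CNF:
  S -> B T3 | T2 A | T3 C | a | b
  A -> T0 T1
  B -> T2 T2 | d
  C -> T1 T0 | T2 T2
  T0 -> a
  T1 -> b
  T2 -> d
  T3 -> c

Fill CYK table bottom-up (cells [i..j] with 1 ≤ i ≤ j ≤ 2 only):
  cell(1,1) a: {S,T0}  orig:{S}
  cell(2,2) b: {S,T1}  orig:{S}
  cell(1,2) ab: {A}

Original NTs in T[1,2] deriving "ab": ["A"]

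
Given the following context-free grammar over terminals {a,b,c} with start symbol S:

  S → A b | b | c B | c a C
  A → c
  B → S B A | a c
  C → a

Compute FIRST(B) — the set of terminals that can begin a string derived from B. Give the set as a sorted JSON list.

Compute FIRST by fixpoint:
round 1:
  A via A→c: +{c}
  B via B→a c: +{a}
  C via C→a: +{a}
  S via S→A b: +{c}
  S via S→b: +{b}
  S: {b,c}  A: {c}  B: {a}  C: {a}
round 2:
  B via B→S B A: +{b,c}
  S: {b,c}  A: {c}  B: {a,b,c}  C: {a}
round 3: (stable)
  S: {b,c}  A: {c}  B: {a,b,c}  C: {a}

FIRST(B) = ["a", "b", "c"]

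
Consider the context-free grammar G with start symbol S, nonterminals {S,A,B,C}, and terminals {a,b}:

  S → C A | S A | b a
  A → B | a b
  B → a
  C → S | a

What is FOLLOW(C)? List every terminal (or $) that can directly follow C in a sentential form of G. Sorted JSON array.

Compute FIRST by fixpoint:
pass 1:
  A via A→a b: +{a}
  B via B→a: +{a}
  C via C→a: +{a}
  S via S→C A: +{a}
  S via S→b a: +{b}
  FIRST(S)={a,b}  FIRST(A)={a}  FIRST(B)={a}  FIRST(C)={a}
pass 2:
  C via C→S: +{b}
  FIRST(S)={a,b}  FIRST(A)={a}  FIRST(B)={a}  FIRST(C)={a,b}
pass 3: (stable)
  FIRST(S)={a,b}  FIRST(A)={a}  FIRST(B)={a}  FIRST(C)={a,b}

FOLLOW iteration:
FOLLOW(S) := {$}
iter 1:
  S→C A: FOLLOW(C) ⊇ FIRST(A) = {a}; new: +{a}
  S→C A: FOLLOW(A) ⊇ FOLLOW(S) ⊇ {$}; new: +{$}
  S→S A: FOLLOW(S) ⊇ FIRST(A) = {a}; new: +{a}
  S→S A: FOLLOW(A) ⊇ FOLLOW(S) ⊇ {$,a}; new: +{a}
  FOLLOW[S]={$,a}  FOLLOW[A]={$,a}  FOLLOW[B]={}  FOLLOW[C]={a}
iter 2:
  A→B: FOLLOW(B) ⊇ FOLLOW(A) ⊇ {$,a}; new: +{$,a}
  FOLLOW[S]={$,a}  FOLLOW[A]={$,a}  FOLLOW[B]={$,a}  FOLLOW[C]={a}
iter 3: — fixpoint
  FOLLOW[S]={$,a}  FOLLOW[A]={$,a}  FOLLOW[B]={$,a}  FOLLOW[C]={a}

FOLLOW(C) = ["a"]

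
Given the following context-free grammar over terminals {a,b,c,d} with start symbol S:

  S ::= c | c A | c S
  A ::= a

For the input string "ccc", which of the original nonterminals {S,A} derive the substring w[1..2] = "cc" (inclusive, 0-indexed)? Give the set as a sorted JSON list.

CNF form of G:
  S -> T0 A | T0 S | c
  A -> a
  T0 -> c

Fill CYK table bottom-up (cells [i..j] with 1 ≤ i ≤ j ≤ 2 only):
  cell(1,1) c: {S,T0}  orig:{S}
  cell(2,2) c: {S,T0}  orig:{S}
  cell(1,2) cc: {S}

Original NTs in T[1,2] deriving "cc": ["S"]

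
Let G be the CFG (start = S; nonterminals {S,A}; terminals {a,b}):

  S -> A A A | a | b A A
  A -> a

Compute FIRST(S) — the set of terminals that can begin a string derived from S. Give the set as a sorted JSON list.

FIRST sets, iterate to fixpoint:
round 1:
  A via A→a: +{a}
  S via S→A A A: +{a}
  S via S→b A A: +{b}
  S: {a,b}  A: {a}
round 2: done
  S: {a,b}  A: {a}

FIRST(S) = ["a", "b"]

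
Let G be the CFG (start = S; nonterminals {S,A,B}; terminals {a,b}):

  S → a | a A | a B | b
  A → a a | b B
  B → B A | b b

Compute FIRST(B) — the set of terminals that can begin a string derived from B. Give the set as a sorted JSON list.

FIRST iteration:
[1]
  A via A→a a: +{a}
  A via A→b B: +{b}
  B via B→b b: +{b}
  S via S→a: +{a}
  S via S→b: +{b}
  S: {a,b}  A: {a,b}  B: {b}
[2] (no change)
  S: {a,b}  A: {a,b}  B: {b}

FIRST(B) = ["b"]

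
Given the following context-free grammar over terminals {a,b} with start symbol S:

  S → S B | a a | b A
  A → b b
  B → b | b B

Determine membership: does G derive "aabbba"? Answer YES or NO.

CNF form of G:
  S -> S B | T0 A | T1 T1
  A -> T0 T0
  B -> T0 B | b
  T0 -> b
  T1 -> a

Fill CYK table bottom-up:
  cell(0,0) a: {T1}  orig:{}
  cell(1,1) a: {T1}  orig:{}
  cell(2,2) b: {B,T0}  orig:{B}
  cell(3,3) b: {B,T0}  orig:{B}
  cell(4,4) b: {B,T0}  orig:{B}
  cell(5,5) a: {T1}  orig:{}
  cell(0,1) aa: {S}
  cell(1,2) ab: ∅
  cell(2,3) bb: {A,B}
  cell(3,4) bb: {A,B}
  cell(4,5) ba: ∅
  cell(0,2) aab: {S}
  cell(1,3) abb: ∅
  cell(2,4) bbb: {B,S}
  cell(3,5) bba: ∅
  cell(0,3) aabb: {S}
  cell(1,4) abbb: ∅
  cell(2,5) bbba: ∅
  cell(0,4) aabbb: {S}
  cell(1,5) abbba: ∅
  cell(0,5) aabbba: ∅

S ∉ T[0,5] ⇒ NO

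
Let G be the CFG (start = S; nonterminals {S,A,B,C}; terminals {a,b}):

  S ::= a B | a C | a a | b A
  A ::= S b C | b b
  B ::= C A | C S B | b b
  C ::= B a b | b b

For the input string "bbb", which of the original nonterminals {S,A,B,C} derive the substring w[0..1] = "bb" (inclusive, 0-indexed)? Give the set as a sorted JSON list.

CNF form of G:
  S -> T0 A | T1 B | T1 C | T1 T1
  A -> S X2 | T0 T0
  B -> C A | C X3 | T0 T0
  C -> B X4 | T0 T0
  T0 -> b
  T1 -> a
  X2 -> T0 C
  X3 -> S B
  X4 -> T1 T0

CYK table (by increasing span) (cells [i..j] with 0 ≤ i ≤ j ≤ 1 only):
  T[0,0] 'b' = {T0}  orig:{}
  T[1,1] 'b' = {T0}  orig:{}
  T[0,1] 'bb' = {A,B,C}

Original NTs in T[0,1] deriving "bb": ["A", "B", "C"]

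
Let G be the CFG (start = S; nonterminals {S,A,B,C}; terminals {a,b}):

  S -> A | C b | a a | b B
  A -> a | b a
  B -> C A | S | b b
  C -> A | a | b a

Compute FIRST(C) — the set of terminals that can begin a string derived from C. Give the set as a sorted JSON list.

FIRST iteration:
round 1:
  A via A→a: +{a}
  A via A→b a: +{b}
  B via B→b b: +{b}
  C via C→A: +{a,b}
  S via S→A: +{a,b}
  FIRST[S]={a,b}  FIRST[A]={a,b}  FIRST[B]={b}  FIRST[C]={a,b}
round 2:
  B via B→C A: +{a}
  FIRST[S]={a,b}  FIRST[A]={a,b}  FIRST[B]={a,b}  FIRST[C]={a,b}
round 3: (stable)
  FIRST[S]={a,b}  FIRST[A]={a,b}  FIRST[B]={a,b}  FIRST[C]={a,b}

FIRST(C) = ["a", "b"]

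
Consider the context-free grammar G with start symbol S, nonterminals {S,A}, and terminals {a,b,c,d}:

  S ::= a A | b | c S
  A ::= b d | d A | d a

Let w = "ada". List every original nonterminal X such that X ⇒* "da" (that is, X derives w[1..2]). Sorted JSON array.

CNF form of G:
  S -> T2 A | T3 S | b
  A -> T0 T1 | T1 A | T1 T2
  T0 -> b
  T1 -> d
  T2 -> a
  T3 -> c

CYK fill, restricted to cells inside w[1..2]:
  cell(1,1) d: {T1}  orig:{}
  cell(2,2) a: {T2}  orig:{}
  cell(1,2) da: {A}

Original NTs in T[1,2] deriving "da": ["A"]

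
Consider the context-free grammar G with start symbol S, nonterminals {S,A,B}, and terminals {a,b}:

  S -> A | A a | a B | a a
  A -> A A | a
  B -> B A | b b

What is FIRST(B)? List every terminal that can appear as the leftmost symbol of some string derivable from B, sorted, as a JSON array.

FIRST iteration:
round 1:
  A via A→a: +{a}
  B via B→b b: +{b}
  S via S→A: +{a}
  S: {a}  A: {a}  B: {b}
round 2: (no change)
  S: {a}  A: {a}  B: {b}

FIRST(B) = ["b"]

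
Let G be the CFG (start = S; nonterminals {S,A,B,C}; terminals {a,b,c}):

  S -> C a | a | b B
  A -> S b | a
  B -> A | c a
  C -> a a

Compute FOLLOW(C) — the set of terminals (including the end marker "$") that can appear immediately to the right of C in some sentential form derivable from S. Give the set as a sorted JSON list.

FIRST sets, iterate to fixpoint:
round 1:
  A via A→a: +{a}
  B via B→A: +{a}
  B via B→c a: +{c}
  C via C→a a: +{a}
  S via S→C a: +{a}
  S via S→b B: +{b}
  S: {a,b}  A: {a}  B: {a,c}  C: {a}
round 2:
  A via A→S b: +{b}
  B via B→A: +{b}
  S: {a,b}  A: {a,b}  B: {a,b,c}  C: {a}
round 3: (no change)
  S: {a,b}  A: {a,b}  B: {a,b,c}  C: {a}

FOLLOW iteration:
initialize: $ ∈ FOLLOW(S)
pass 1:
  A→S b: FOLLOW(S) ⊇ FIRST(b) = {b}; new: +{b}
  S→C a: FOLLOW(C) ⊇ FIRST(a) = {a}; new: +{a}
  S→b B: FOLLOW(B) ⊇ FOLLOW(S) ⊇ {$,b}; new: +{$,b}
  FOLLOW[S]={$,b}  FOLLOW[A]={}  FOLLOW[B]={$,b}  FOLLOW[C]={a}
pass 2:
  B→A: FOLLOW(A) ⊇ FOLLOW(B) ⊇ {$,b}; new: +{$,b}
  FOLLOW[S]={$,b}  FOLLOW[A]={$,b}  FOLLOW[B]={$,b}  FOLLOW[C]={a}
pass 3: — fixpoint
  FOLLOW[S]={$,b}  FOLLOW[A]={$,b}  FOLLOW[B]={$,b}  FOLLOW[C]={a}

FOLLOW(C) = ["a"]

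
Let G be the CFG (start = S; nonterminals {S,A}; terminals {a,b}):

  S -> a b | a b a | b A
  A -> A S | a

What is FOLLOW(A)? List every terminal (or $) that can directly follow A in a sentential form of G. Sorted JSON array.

FIRST iteration:
round 1:
  A via A→a: +{a}
  S via S→a b: +{a}
  S via S→b A: +{b}
  FIRST(S)={a,b}  FIRST(A)={a}
round 2: done
  FIRST(S)={a,b}  FIRST(A)={a}

FOLLOW sets:
initialize: $ ∈ FOLLOW(S)
iter 1:
  A→A S: FOLLOW(A) ⊇ FIRST(S) = {a,b}; new: +{a,b}
  A→A S: FOLLOW(S) ⊇ FOLLOW(A) ⊇ {a,b}; new: +{a,b}
  S→b A: FOLLOW(A) ⊇ FOLLOW(S) ⊇ {$,a,b}; new: +{$}
  FOLLOW(S)={$,a,b}  FOLLOW(A)={$,a,b}
iter 2: (no change)
  FOLLOW(S)={$,a,b}  FOLLOW(A)={$,a,b}

FOLLOW(A) = ["$", "a", "b"]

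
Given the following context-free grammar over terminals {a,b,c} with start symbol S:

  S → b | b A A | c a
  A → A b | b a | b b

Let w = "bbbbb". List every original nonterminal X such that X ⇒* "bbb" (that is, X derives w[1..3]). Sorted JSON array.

Convert to CNF:
  S -> T0 X3 | T2 T1 | b
  A -> A T0 | T0 T0 | T0 T1
  T0 -> b
  T1 -> a
  T2 -> c
  X3 -> A A

CYK table (by increasing span) — only the sub-triangle for w[1..3]:
  T[1,1] 'b' = {S,T0}  orig:{S}
  T[2,2] 'b' = {S,T0}  orig:{S}
  T[3,3] 'b' = {S,T0}  orig:{S}
  T[1,2] 'bb' = {A}
  T[2,3] 'bb' = {A}
  T[1,3] 'bbb' = {A}

Original NTs in T[1,3] deriving "bbb": ["A"]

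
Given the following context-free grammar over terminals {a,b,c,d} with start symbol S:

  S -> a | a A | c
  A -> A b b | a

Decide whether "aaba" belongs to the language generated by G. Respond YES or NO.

Convert to CNF:
  S -> T1 A | a | c
  A -> A X2 | a
  T0 -> b
  T1 -> a
  X2 -> T0 T0

CYK table (by increasing span):
  T[0,0] 'a' = {A,S,T1}  orig:{A,S}
  T[1,1] 'a' = {A,S,T1}  orig:{A,S}
  T[2,2] 'b' = {T0}  orig:{}
  T[3,3] 'a' = {A,S,T1}  orig:{A,S}
  T[0,1] 'aa' = {S}
  T[1,2] 'ab' = ∅
  T[2,3] 'ba' = ∅
  T[0,2] 'aab' = ∅
  T[1,3] 'aba' = ∅
  T[0,3] 'aaba' = ∅

S ∉ T[0,3] ⇒ NO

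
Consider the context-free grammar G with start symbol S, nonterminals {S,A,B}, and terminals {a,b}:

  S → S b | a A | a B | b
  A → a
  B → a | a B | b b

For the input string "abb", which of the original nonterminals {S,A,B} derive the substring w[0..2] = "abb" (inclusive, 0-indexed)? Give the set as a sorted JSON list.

CNF form of G:
  S -> S T1 | T0 A | T0 B | b
  A -> a
  B -> T0 B | T1 T1 | a
  T0 -> a
  T1 -> b

Fill CYK table bottom-up — only the sub-triangle for w[0..2]:
  [0..0]={A,B,T0}  "a"  orig:{A,B}
  [1..1]={S,T1}  "b"  orig:{S}
  [2..2]={S,T1}  "b"  orig:{S}
  [0..1]=∅  "ab"
  [1..2]={B,S}  "bb"
  [0..2]={B,S}  "abb"

Original NTs in T[0,2] deriving "abb": ["B", "S"]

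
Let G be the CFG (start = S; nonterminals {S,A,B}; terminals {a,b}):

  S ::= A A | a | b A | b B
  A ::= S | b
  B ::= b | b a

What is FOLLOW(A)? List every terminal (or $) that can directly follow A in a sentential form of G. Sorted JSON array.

FIRST iteration:
[1]
  A via A→b: +{b}
  B via B→b: +{b}
  S via S→A A: +{b}
  S via S→a: +{a}
  FIRST[S]={a,b}  FIRST[A]={b}  FIRST[B]={b}
[2]
  A via A→S: +{a}
  FIRST[S]={a,b}  FIRST[A]={a,b}  FIRST[B]={b}
[3] (stable)
  FIRST[S]={a,b}  FIRST[A]={a,b}  FIRST[B]={b}

FOLLOW iteration:
seed FOLLOW(S) with $
[1]
  S→A A: FOLLOW(A) ⊇ FIRST(A) = {a,b}; new: +{a,b}
  S→A A: FOLLOW(A) ⊇ FOLLOW(S) ⊇ {$}; new: +{$}
  S→b B: FOLLOW(B) ⊇ FOLLOW(S) ⊇ {$}; new: +{$}
  FOLLOW[S]={$}  FOLLOW[A]={$,a,b}  FOLLOW[B]={$}
[2]
  A→S: FOLLOW(S) ⊇ FOLLOW(A) ⊇ {$,a,b}; new: +{a,b}
  S→b B: FOLLOW(B) ⊇ FOLLOW(S) ⊇ {$,a,b}; new: +{a,b}
  FOLLOW[S]={$,a,b}  FOLLOW[A]={$,a,b}  FOLLOW[B]={$,a,b}
[3] done
  FOLLOW[S]={$,a,b}  FOLLOW[A]={$,a,b}  FOLLOW[B]={$,a,b}

FOLLOW(A) = ["$", "a", "b"]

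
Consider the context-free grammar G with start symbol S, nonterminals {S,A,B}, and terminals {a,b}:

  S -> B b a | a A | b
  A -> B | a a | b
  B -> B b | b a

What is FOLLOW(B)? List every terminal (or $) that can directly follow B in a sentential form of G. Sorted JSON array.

FIRST iteration:
[1]
  A via A→a a: +{a}
  A via A→b: +{b}
  B via B→b a: +{b}
  S via S→B b a: +{b}
  S via S→a A: +{a}
  S: {a,b}  A: {a,b}  B: {b}
[2] — fixpoint
  S: {a,b}  A: {a,b}  B: {b}

FOLLOW iteration:
seed FOLLOW(S) with $
round 1:
  B→B b: FOLLOW(B) ⊇ FIRST(b) = {b}; new: +{b}
  S→a A: FOLLOW(A) ⊇ FOLLOW(S) ⊇ {$}; new: +{$}
  FOLLOW[S]={$}  FOLLOW[A]={$}  FOLLOW[B]={b}
round 2:
  A→B: FOLLOW(B) ⊇ FOLLOW(A) ⊇ {$}; new: +{$}
  FOLLOW[S]={$}  FOLLOW[A]={$}  FOLLOW[B]={$,b}
round 3: — fixpoint
  FOLLOW[S]={$}  FOLLOW[A]={$}  FOLLOW[B]={$,b}

FOLLOW(B) = ["$", "b"]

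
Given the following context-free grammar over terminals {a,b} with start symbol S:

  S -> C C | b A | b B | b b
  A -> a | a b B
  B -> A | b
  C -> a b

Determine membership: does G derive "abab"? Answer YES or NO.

Convert to CNF:
  S -> C C | T1 A | T1 B | T1 T1
  A -> T0 X2 | a
  B -> T0 X3 | a | b
  C -> T0 T1
  T0 -> a
  T1 -> b
  X2 -> T1 B
  X3 -> T1 B

CYK fill:
  cell(0,0) a: {A,B,T0}  orig:{A,B}
  cell(1,1) b: {B,T1}  orig:{B}
  cell(2,2) a: {A,B,T0}  orig:{A,B}
  cell(3,3) b: {B,T1}  orig:{B}
  cell(0,1) ab: {C}
  cell(1,2) ba: {S,X2,X3}  orig:{S}
  cell(2,3) ab: {C}
  cell(0,2) aba: {A,B}
  cell(1,3) bab: ∅
  cell(0,3) abab: {S}

S ∈ T[0,3] ⇒ YES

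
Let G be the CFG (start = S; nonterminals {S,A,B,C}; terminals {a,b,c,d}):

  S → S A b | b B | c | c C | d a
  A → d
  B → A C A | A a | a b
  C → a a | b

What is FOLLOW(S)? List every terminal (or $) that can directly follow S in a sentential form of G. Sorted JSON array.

Compute FIRST by fixpoint:
pass 1:
  A via A→d: +{d}
  B via B→A C A: +{d}
  B via B→a b: +{a}
  C via C→a a: +{a}
  C via C→b: +{b}
  S via S→b B: +{b}
  S via S→c: +{c}
  S via S→d a: +{d}
  FIRST[S]={b,c,d}  FIRST[A]={d}  FIRST[B]={a,d}  FIRST[C]={a,b}
pass 2: — fixpoint
  FIRST[S]={b,c,d}  FIRST[A]={d}  FIRST[B]={a,d}  FIRST[C]={a,b}

Compute FOLLOW by fixpoint:
FOLLOW(S) := {$}
[1]
  B→A C A: FOLLOW(A) ⊇ FIRST(C) = {a,b}; new: +{a,b}
  B→A C A: FOLLOW(C) ⊇ FIRST(A) = {d}; new: +{d}
  S→S A b: FOLLOW(S) ⊇ FIRST(A) = {d}; new: +{d}
  S→b B: FOLLOW(B) ⊇ FOLLOW(S) ⊇ {$,d}; new: +{$,d}
  S→c C: FOLLOW(C) ⊇ FOLLOW(S) ⊇ {$,d}; new: +{$}
  FOLLOW(S)={$,d}  FOLLOW(A)={a,b}  FOLLOW(B)={$,d}  FOLLOW(C)={$,d}
[2]
  B→A C A: FOLLOW(A) ⊇ FOLLOW(B) ⊇ {$,d}; new: +{$,d}
  FOLLOW(S)={$,d}  FOLLOW(A)={$,a,b,d}  FOLLOW(B)={$,d}  FOLLOW(C)={$,d}
[3] (no change)
  FOLLOW(S)={$,d}  FOLLOW(A)={$,a,b,d}  FOLLOW(B)={$,d}  FOLLOW(C)={$,d}

FOLLOW(S) = ["$", "d"]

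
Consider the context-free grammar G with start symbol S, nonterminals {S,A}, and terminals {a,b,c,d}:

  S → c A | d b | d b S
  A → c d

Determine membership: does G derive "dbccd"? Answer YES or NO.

CNF form of G:
  S -> T0 A | T1 T2 | T1 X3
  A -> T0 T1
  T0 -> c
  T1 -> d
  T2 -> b
  X3 -> T2 S

CYK fill:
  T[0,0] 'd' = {T1}  orig:{}
  T[1,1] 'b' = {T2}  orig:{}
  T[2,2] 'c' = {T0}  orig:{}
  T[3,3] 'c' = {T0}  orig:{}
  T[4,4] 'd' = {T1}  orig:{}
  T[0,1] 'db' = {S}
  T[1,2] 'bc' = ∅
  T[2,3] 'cc' = ∅
  T[3,4] 'cd' = {A}
  T[0,2] 'dbc' = ∅
  T[1,3] 'bcc' = ∅
  T[2,4] 'ccd' = {S}
  T[0,3] 'dbcc' = ∅
  T[1,4] 'bccd' = {X3}  orig:{}
  T[0,4] 'dbccd' = {S}

S ∈ T[0,4] ⇒ YES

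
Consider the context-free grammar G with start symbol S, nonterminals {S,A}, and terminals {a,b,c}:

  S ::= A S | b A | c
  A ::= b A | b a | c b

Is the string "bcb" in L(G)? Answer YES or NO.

Convert to CNF:
  S -> A S | T0 A | c
  A -> T0 A | T0 T1 | T2 T0
  T0 -> b
  T1 -> a
  T2 -> c

Fill CYK table bottom-up:
  cell(0,0) b: {T0}  orig:{}
  cell(1,1) c: {S,T2}  orig:{S}
  cell(2,2) b: {T0}  orig:{}
  cell(0,1) bc: ∅
  cell(1,2) cb: {A}
  cell(0,2) bcb: {A,S}

S ∈ T[0,2] ⇒ YES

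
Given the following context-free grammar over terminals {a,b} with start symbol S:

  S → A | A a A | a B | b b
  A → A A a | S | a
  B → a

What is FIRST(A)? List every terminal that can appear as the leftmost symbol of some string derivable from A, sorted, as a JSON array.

Compute FIRST by fixpoint:
pass 1:
  A via A→a: +{a}
  B via B→a: +{a}
  S via S→A: +{a}
  S via S→b b: +{b}
  FIRST(S)={a,b}  FIRST(A)={a}  FIRST(B)={a}
pass 2:
  A via A→S: +{b}
  FIRST(S)={a,b}  FIRST(A)={a,b}  FIRST(B)={a}
pass 3: (stable)
  FIRST(S)={a,b}  FIRST(A)={a,b}  FIRST(B)={a}

FIRST(A) = ["a", "b"]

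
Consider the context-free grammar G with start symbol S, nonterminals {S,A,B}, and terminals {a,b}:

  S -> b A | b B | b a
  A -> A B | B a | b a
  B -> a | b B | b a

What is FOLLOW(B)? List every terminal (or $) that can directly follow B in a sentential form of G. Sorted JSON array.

Compute FIRST by fixpoint:
iter 1:
  A via A→b a: +{b}
  B via B→a: +{a}
  B via B→b B: +{b}
  S via S→b A: +{b}
  S: {b}  A: {b}  B: {a,b}
iter 2:
  A via A→B a: +{a}
  S: {b}  A: {a,b}  B: {a,b}
iter 3: (no change)
  S: {b}  A: {a,b}  B: {a,b}

FOLLOW iteration:
FOLLOW(S) := {$}
round 1:
  A→A B: FOLLOW(A) ⊇ FIRST(B) = {a,b}; new: +{a,b}
  A→A B: FOLLOW(B) ⊇ FOLLOW(A) ⊇ {a,b}; new: +{a,b}
  S→b A: FOLLOW(A) ⊇ FOLLOW(S) ⊇ {$}; new: +{$}
  S→b B: FOLLOW(B) ⊇ FOLLOW(S) ⊇ {$}; new: +{$}
  FOLLOW(S)={$}  FOLLOW(A)={$,a,b}  FOLLOW(B)={$,a,b}
round 2: (no change)
  FOLLOW(S)={$}  FOLLOW(A)={$,a,b}  FOLLOW(B)={$,a,b}

FOLLOW(B) = ["$", "a", "b"]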